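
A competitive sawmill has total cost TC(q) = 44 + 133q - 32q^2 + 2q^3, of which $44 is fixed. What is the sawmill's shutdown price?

Short-run supply begins at min AVC. From VC = 133q - 32q^2 + 2q^3, AVC = 133 - 32q + 2q^2.
At the minimum of AVC, MC = AVC. MC = 133 - 64q + 6q^2; setting MC = AVC gives 4q^2 - 32q = 0, so q = 8. min AVC = 5.
The firm shuts down for any P below $5.

$5 per unit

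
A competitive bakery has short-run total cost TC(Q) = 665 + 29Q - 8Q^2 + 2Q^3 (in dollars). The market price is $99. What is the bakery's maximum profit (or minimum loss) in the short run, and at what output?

AVC = 29 - 8Q + 2Q^2; min AVC = $21 at Q = 2. Since P = $99 ≥ min AVC, the firm produces.
MC = 29 - 16Q + 6Q^2. Setting P = MC and taking the root on the rising branch gives Q* = 5.
TR = 99·5 = 495. TC = 665 + 195 = 860. Profit = 495 − 860 = -$365.
By producing, the firm covers all variable cost plus $300 of fixed cost; shutting down would lose the full $665.

Profit = -$365 at Q = 5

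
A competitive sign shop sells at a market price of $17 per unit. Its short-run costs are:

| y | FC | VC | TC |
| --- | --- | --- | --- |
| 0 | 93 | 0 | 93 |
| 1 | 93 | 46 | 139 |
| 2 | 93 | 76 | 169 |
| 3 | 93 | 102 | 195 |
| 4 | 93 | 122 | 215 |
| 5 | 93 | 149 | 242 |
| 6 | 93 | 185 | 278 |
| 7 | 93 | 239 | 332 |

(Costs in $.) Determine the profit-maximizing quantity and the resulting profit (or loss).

Tabulate TR − TC: y=0: -93; y=1: -122; y=2: -135; y=3: -144; y=4: -147; y=5: -157; y=6: -176; y=7: -213.
Profit is highest at y = 0. Equivalently, the lowest AVC in the table is 149/5 ≈ $29.80 at y = 5, and P = $17 falls below it — price never covers variable cost, so the firm shuts down and loses only its fixed cost.

y = 0 (shut down); profit = -$93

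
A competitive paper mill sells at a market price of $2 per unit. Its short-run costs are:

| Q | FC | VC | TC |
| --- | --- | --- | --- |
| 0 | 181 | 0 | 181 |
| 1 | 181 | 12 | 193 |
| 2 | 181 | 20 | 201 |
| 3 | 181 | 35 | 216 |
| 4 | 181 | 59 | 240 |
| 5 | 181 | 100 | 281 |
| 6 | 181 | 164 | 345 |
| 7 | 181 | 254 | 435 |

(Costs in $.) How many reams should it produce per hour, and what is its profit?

Q = 0 (shut down); profit = -$181

Compute π = P·Q − TC at each output: Q=0: -181; Q=1: -191; Q=2: -197; Q=3: -210; Q=4: -232; Q=5: -271; Q=6: -333; Q=7: -421.
Profit is highest at Q = 0. Equivalently, the lowest AVC in the table is 20/2 ≈ $10 at Q = 2, and P = $2 falls below it — price never covers variable cost, so the firm shuts down and loses only its fixed cost.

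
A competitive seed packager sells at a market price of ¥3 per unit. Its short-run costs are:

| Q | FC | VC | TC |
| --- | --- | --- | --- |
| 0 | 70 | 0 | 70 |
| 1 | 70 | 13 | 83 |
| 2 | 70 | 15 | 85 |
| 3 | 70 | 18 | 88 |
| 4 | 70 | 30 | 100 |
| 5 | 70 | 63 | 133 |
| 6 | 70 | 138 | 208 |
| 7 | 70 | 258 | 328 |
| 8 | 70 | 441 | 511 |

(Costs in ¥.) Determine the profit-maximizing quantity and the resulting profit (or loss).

Tabulate TR − TC: Q=0: -70; Q=1: -80; Q=2: -79; Q=3: -79; Q=4: -88; Q=5: -118; Q=6: -190; Q=7: -307; Q=8: -487.
Profit is highest at Q = 0. Equivalently, the lowest AVC in the table is 18/3 ≈ ¥6 at Q = 3, and P = ¥3 falls below it — price never covers variable cost, so the firm shuts down and loses only its fixed cost.

Q = 0 (shut down); profit = -¥70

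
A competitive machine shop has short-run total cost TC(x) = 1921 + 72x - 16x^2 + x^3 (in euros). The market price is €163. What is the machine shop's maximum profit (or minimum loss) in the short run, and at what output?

Profit = -€231 at x = 13

AVC = 72 - 16x + x^2; min AVC = €8 at x = 8. Since P = €163 ≥ min AVC, the firm produces.
MC = 72 - 32x + 3x^2. Setting P = MC and taking the root on the rising branch gives x* = 13.
TR = 163·13 = 2119. TC = 1921 + 429 = 2350. Profit = 2119 − 2350 = -€231.
That loss of €231 beats the €1921 the firm would lose by shutting down; producing recovers €1690 of fixed cost.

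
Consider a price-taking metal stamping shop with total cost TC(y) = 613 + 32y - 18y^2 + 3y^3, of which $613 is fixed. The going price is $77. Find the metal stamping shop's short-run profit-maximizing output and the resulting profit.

AVC = 32 - 18y + 3y^2 has its minimum $5 at y = 3; price $77 clears that bar, so the firm operates.
With MC = 32 - 36y + 9y^2, P = MC on the upward-sloping part at y* = 5.
TR = 77·5 = 385. TC = 613 + 85 = 698. Profit = 385 − 698 = -$313.
That loss of $313 beats the $613 the firm would lose by shutting down; producing recovers $300 of fixed cost.

Profit = -$313 at y = 5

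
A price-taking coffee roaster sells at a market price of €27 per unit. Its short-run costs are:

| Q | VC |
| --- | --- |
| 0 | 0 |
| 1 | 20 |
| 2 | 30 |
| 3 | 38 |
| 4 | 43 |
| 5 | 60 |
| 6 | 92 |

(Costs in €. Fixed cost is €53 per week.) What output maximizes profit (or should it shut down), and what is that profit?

Q = 5; profit = €22

Compute π = P·Q − TC at each output: Q=0: -53; Q=1: -46; Q=2: -29; Q=3: -10; Q=4: 12; Q=5: 22; Q=6: 17.
Profit is maximized at Q = 5. AVC there is 60/5 = €12 ≤ P, so producing beats shutting down (which would give -€53).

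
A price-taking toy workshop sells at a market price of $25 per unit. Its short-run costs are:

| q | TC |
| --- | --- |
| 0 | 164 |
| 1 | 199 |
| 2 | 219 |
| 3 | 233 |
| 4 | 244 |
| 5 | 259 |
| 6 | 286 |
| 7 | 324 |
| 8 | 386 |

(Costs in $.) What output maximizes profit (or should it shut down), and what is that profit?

Compute π = P·q − TC at each output: q=0: -164; q=1: -174; q=2: -169; q=3: -158; q=4: -144; q=5: -134; q=6: -136; q=7: -149; q=8: -186.
Profit is maximized at q = 5. AVC there is 95/5 = $19 ≤ P, so producing beats shutting down (which would give -$164).

q = 5; profit = -$134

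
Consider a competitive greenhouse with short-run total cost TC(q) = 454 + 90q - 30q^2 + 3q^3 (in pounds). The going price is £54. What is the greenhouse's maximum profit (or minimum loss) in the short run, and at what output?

AVC = 90 - 30q + 3q^2; min AVC = £15 at q = 5. Since P = £54 ≥ min AVC, the firm produces.
With MC = 90 - 60q + 9q^2, P = MC on the upward-sloping part at q* = 6.
TR = 54·6 = 324. TC = 454 + 108 = 562. Profit = 324 − 562 = -£238.
By producing, the firm covers all variable cost plus £216 of fixed cost; shutting down would lose the full £454.

Profit = -£238 at q = 6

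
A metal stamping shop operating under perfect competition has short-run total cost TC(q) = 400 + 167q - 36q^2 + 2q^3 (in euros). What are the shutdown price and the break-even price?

Shutdown price = min AVC. AVC = 167 - 36q + 2q^2, with vertex at q = 9 and minimum €5.
ATC = 400/q + 167 - 36q + 2q^2. Setting dATC/dq = −400/q^2 − 36 + 4q = 0 gives q = 10 (since 4·10^3 − 36·10^2 = 400).
min ATC = 400/10 + 167 − 36·10 + 2·10^2 = €47. That is the break-even price.
Between these two prices the firm operates at a loss; above €47 it earns a profit.

Shutdown price = €5; break-even price = €47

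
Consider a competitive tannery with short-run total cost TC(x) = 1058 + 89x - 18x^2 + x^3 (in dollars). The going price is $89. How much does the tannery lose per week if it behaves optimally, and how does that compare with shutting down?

Profit = -$194 at x = 12

AVC = 89 - 18x + x^2; min AVC = $8 at x = 9. Since P = $89 ≥ min AVC, the firm produces.
MC = 89 - 36x + 3x^2. Setting P = MC and taking the root on the rising branch gives x* = 12.
TR = 89·12 = 1068. TC = 1058 + 204 = 1262. Profit = 1068 − 1262 = -$194.
That loss of $194 beats the $1058 the firm would lose by shutting down; producing recovers $864 of fixed cost.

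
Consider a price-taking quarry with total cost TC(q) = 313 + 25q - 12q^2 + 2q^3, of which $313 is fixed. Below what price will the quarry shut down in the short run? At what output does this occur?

$7 per unit, at q = 3

The firm shuts down when price falls below the minimum of average variable cost. AVC = VC/q = 25 - 12q + 2q^2.
At the minimum of AVC, MC = AVC. MC = 25 - 24q + 6q^2; setting MC = AVC gives 4q^2 - 12q = 0, so q = 3. min AVC = 7.
For P < $7 the firm produces nothing.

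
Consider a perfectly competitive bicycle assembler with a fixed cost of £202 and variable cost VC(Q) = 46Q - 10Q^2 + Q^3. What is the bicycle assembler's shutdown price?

Short-run supply begins at min AVC. From VC = 46Q - 10Q^2 + Q^3, AVC = 46 - 10Q + Q^2.
At the minimum of AVC, MC = AVC. MC = 46 - 20Q + 3Q^2; setting MC = AVC gives 2Q^2 - 10Q = 0, so Q = 5. min AVC = 21.
For P < £21 the firm produces nothing.

£21 per unit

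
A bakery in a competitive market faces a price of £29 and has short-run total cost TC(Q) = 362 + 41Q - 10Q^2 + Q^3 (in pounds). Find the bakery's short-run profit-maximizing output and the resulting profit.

AVC = 41 - 10Q + Q^2; min AVC = £16 at Q = 5. Since P = £29 ≥ min AVC, the firm produces.
With MC = 41 - 20Q + 3Q^2, P = MC on the upward-sloping part at Q* = 6.
TR = 29·6 = 174. TC = 362 + 102 = 464. Profit = 174 − 464 = -£290.
Shutting down would mean losing the fixed cost of £362, so operating at a loss of £290 is better by £72.

Profit = -£290 at Q = 6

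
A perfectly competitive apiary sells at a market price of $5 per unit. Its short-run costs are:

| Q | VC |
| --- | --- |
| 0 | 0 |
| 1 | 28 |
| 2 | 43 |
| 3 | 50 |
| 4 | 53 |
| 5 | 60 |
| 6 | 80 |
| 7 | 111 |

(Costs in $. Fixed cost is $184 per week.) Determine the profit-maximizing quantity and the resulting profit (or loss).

Tabulate TR − TC: Q=0: -184; Q=1: -207; Q=2: -217; Q=3: -219; Q=4: -217; Q=5: -219; Q=6: -234; Q=7: -260.
Profit is highest at Q = 0. Equivalently, the lowest AVC in the table is 60/5 ≈ $12 at Q = 5, and P = $5 falls below it — price never covers variable cost, so the firm shuts down and loses only its fixed cost.

Q = 0 (shut down); profit = -$184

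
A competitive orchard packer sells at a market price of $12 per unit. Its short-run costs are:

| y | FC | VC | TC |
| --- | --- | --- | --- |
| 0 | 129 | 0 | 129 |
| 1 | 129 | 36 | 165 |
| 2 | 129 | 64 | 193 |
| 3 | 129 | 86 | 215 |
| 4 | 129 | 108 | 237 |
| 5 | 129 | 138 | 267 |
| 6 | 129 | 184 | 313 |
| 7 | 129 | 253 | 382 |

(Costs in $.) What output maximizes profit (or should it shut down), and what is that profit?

y = 0 (shut down); profit = -$129

Profit at each row (π = 12y − TC): y=0: -129; y=1: -153; y=2: -169; y=3: -179; y=4: -189; y=5: -207; y=6: -241; y=7: -298.
Profit is highest at y = 0. Equivalently, the lowest AVC in the table is 108/4 ≈ $27 at y = 4, and P = $12 falls below it — price never covers variable cost, so the firm shuts down and loses only its fixed cost.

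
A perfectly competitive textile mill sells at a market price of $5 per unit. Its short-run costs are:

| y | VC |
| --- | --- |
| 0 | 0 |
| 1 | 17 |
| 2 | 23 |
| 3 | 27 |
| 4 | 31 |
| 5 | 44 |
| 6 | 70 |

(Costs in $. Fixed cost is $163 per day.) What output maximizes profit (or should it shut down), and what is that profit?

Compute π = P·y − TC at each output: y=0: -163; y=1: -175; y=2: -176; y=3: -175; y=4: -174; y=5: -182; y=6: -203.
Profit is highest at y = 0. Equivalently, the lowest AVC in the table is 31/4 ≈ $7.75 at y = 4, and P = $5 falls below it — price never covers variable cost, so the firm shuts down and loses only its fixed cost.

y = 0 (shut down); profit = -$163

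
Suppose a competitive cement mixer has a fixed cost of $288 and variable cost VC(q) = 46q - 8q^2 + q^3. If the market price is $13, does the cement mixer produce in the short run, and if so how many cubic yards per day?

Variable cost is VC = 46q - 8q^2 + q^3, so AVC = VC/q = 46 - 8q + q^2 and MC = dTC/dq = 46 - 16q + 3q^2.
AVC hits its minimum where MC = AVC, at q = 4, giving min AVC = 46 - 8·4 + 4^2 = $30.
P = $13 lies below min AVC = $30; no output level covers variable cost.
Shutting down limits the loss to fixed cost, $288.

Shut down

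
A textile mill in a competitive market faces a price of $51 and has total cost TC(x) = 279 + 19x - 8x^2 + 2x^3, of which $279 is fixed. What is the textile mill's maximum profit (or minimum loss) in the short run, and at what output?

AVC = 19 - 8x + 2x^2; min AVC = $11 at x = 2. Since P = $51 ≥ min AVC, the firm produces.
MC = 19 - 16x + 6x^2. Setting P = MC and taking the root on the rising branch gives x* = 4.
TR = 51·4 = 204. TC = 279 + 76 = 355. Profit = 204 − 355 = -$151.
Shutting down would mean losing the fixed cost of $279, so operating at a loss of $151 is better by $128.

Profit = -$151 at x = 4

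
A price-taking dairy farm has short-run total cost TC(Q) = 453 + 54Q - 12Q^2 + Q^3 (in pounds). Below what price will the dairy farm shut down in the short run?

£18 per unit

The firm shuts down when price falls below the minimum of average variable cost. AVC = VC/Q = 54 - 12Q + Q^2.
dAVC/dQ = -12 + 2Q = 0 gives Q = 6. min AVC = 54 - 12·6 + 6^2 = 18.
So the shutdown price is £18.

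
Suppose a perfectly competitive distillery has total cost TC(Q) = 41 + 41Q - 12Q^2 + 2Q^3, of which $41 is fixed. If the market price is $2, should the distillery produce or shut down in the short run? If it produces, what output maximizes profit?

Strip out fixed cost: VC = 41Q - 12Q^2 + 2Q^3. Then AVC = 41 - 12Q + 2Q^2 and MC = 41 - 24Q + 6Q^2.
AVC hits its minimum where MC = AVC, at Q = 3, giving min AVC = 41 - 12·3 + 2·3^2 = $23.
Since P = $2 < min AVC = $23, price fails to cover variable cost at any output.
Best response: produce nothing and absorb the $41 fixed cost.

Shut down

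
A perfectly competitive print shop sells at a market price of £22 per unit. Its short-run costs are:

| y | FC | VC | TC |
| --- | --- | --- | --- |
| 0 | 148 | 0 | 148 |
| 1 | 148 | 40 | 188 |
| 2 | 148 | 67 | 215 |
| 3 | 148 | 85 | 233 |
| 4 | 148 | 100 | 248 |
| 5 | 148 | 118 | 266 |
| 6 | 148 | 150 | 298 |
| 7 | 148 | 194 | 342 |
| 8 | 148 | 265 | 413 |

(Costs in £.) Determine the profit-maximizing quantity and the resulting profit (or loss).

Profit at each row (π = 22y − TC): y=0: -148; y=1: -166; y=2: -171; y=3: -167; y=4: -160; y=5: -156; y=6: -166; y=7: -188; y=8: -237.
Profit is highest at y = 0. Equivalently, the lowest AVC in the table is 118/5 ≈ £23.60 at y = 5, and P = £22 falls below it — price never covers variable cost, so the firm shuts down and loses only its fixed cost.

y = 0 (shut down); profit = -£148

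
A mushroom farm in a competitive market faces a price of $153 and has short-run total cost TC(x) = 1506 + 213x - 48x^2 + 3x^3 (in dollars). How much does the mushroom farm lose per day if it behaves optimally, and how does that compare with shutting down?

AVC = 213 - 48x + 3x^2; min AVC = $21 at x = 8. Since P = $153 ≥ min AVC, the firm produces.
With MC = 213 - 96x + 9x^2, P = MC on the upward-sloping part at x* = 10.
TR = 153·10 = 1530. TC = 1506 + 330 = 1836. Profit = 1530 − 1836 = -$306.
That loss of $306 beats the $1506 the firm would lose by shutting down; producing recovers $1200 of fixed cost.

Profit = -$306 at x = 10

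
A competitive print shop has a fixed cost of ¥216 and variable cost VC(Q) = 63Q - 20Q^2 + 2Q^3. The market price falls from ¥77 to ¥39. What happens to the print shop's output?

Output falls from 7 to 6

MC = 63 - 40Q + 6Q^2; the shutdown threshold is min AVC = ¥13 (at Q = 5).
At P = ¥77 ≥ min AVC, set P = MC on the rising branch: Q = 7.
At P = ¥39 ≥ min AVC, set P = MC: Q = 6. The firm stays open but cuts output.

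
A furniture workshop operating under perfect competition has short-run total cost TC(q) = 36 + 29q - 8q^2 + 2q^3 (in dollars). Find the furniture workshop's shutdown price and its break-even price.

Shutdown price = $21; break-even price = $35

Shutdown price = min AVC. AVC = 29 - 8q + 2q^2, with vertex at q = 2 and minimum $21.
ATC = 36/q + 29 - 8q + 2q^2. Setting dATC/dq = −36/q^2 − 8 + 4q = 0 gives q = 3 (since 4·3^3 − 8·3^2 = 36).
min ATC = 36/3 + 29 − 8·3 + 2·3^2 = $35. That is the break-even price.
Between these two prices the firm operates at a loss; above $35 it earns a profit.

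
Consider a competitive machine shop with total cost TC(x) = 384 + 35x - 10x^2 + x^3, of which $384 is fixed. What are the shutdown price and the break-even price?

AVC = 35 - 10x + x^2; minimized at x = 5, giving min AVC = $10. That is the shutdown price.
ATC = 384/x + 35 - 10x + x^2. Setting dATC/dx = −384/x^2 − 10 + 2x = 0 gives x = 8 (since 2·8^3 − 10·8^2 = 384).
min ATC = 384/8 + 35 − 10·8 + 8^2 = $67. That is the break-even price.
Between these two prices the firm operates at a loss; above $67 it earns a profit.

Shutdown price = $10; break-even price = $67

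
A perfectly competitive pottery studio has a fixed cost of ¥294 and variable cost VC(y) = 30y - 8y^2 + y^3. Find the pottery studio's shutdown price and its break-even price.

Shutdown price = ¥14; break-even price = ¥65

AVC = 30 - 8y + y^2; minimized at y = 4, giving min AVC = ¥14. That is the shutdown price.
ATC = 294/y + 30 - 8y + y^2. Setting dATC/dy = −294/y^2 − 8 + 2y = 0 gives y = 7 (since 2·7^3 − 8·7^2 = 294).
min ATC = 294/7 + 30 − 8·7 + 7^2 = ¥65. That is the break-even price.
For ¥14 ≤ P < ¥65 the firm produces at a loss; below ¥14 it shuts down.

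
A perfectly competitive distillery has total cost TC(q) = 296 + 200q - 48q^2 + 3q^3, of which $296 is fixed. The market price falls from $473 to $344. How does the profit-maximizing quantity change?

AVC = 200 - 48q + 3q^2, minimized at q = 8 where min AVC = $8. MC = 200 - 96q + 9q^2.
At P = $473 ≥ min AVC, set P = MC on the rising branch: q = 13.
At P = $344 ≥ min AVC, set P = MC: q = 12. The firm stays open but cuts output.

Output falls from 13 to 12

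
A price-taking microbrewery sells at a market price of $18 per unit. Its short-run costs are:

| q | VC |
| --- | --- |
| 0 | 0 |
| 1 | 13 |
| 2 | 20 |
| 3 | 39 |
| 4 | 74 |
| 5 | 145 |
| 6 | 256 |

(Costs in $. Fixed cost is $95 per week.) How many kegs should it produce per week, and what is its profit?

q = 2; profit = -$79

Tabulate TR − TC: q=0: -95; q=1: -90; q=2: -79; q=3: -80; q=4: -97; q=5: -150; q=6: -243.
Profit is maximized at q = 2. AVC there is 20/2 = $10 ≤ P, so producing beats shutting down (which would give -$95).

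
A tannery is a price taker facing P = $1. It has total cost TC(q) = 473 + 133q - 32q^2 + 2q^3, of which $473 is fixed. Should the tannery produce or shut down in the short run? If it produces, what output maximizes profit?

Variable cost is VC = 133q - 32q^2 + 2q^3, so AVC = VC/q = 133 - 32q + 2q^2 and MC = dTC/dq = 133 - 64q + 6q^2.
AVC hits its minimum where MC = AVC, at q = 8, giving min AVC = 133 - 32·8 + 2·8^2 = $5.
P = $1 lies below min AVC = $5; no output level covers variable cost.
Best response: produce nothing and absorb the $473 fixed cost.

Shut down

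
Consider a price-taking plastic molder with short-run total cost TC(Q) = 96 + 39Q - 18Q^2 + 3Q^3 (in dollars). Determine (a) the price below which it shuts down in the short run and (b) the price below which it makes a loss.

Shutdown price = min AVC. AVC = 39 - 18Q + 3Q^2, with vertex at Q = 3 and minimum $12.
ATC = 96/Q + 39 - 18Q + 3Q^2. Setting dATC/dQ = −96/Q^2 − 18 + 6Q = 0 gives Q = 4 (since 6·4^3 − 18·4^2 = 96).
min ATC = 96/4 + 39 − 18·4 + 3·4^2 = $39. That is the break-even price.
For $12 ≤ P < $39 the firm produces at a loss; below $12 it shuts down.

Shutdown price = $12; break-even price = $39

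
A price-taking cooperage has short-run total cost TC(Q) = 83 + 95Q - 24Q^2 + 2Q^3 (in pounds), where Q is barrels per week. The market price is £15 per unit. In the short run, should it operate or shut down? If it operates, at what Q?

Strip out fixed cost: VC = 95Q - 24Q^2 + 2Q^3. Then AVC = 95 - 24Q + 2Q^2 and MC = 95 - 48Q + 6Q^2.
AVC is minimized where dAVC/dQ = -24 + 4Q = 0, at Q = 6; min AVC = 95 - 24·6 + 2·6^2 = £23.
With P < min AVC (£15 < £23), every unit sold adds to the loss.
Shutting down limits the loss to fixed cost, £83.

Shut down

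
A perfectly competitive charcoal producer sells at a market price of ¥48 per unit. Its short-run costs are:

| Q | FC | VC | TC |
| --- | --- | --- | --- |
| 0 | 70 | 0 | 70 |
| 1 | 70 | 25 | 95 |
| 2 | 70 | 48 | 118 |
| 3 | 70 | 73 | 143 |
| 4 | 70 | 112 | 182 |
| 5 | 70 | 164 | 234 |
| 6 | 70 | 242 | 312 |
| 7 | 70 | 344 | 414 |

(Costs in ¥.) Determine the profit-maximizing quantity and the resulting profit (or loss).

Compute π = P·Q − TC at each output: Q=0: -70; Q=1: -47; Q=2: -22; Q=3: 1; Q=4: 10; Q=5: 6; Q=6: -24; Q=7: -78.
Profit is maximized at Q = 4. AVC there is 112/4 = ¥28 ≤ P, so producing beats shutting down (which would give -¥70).

Q = 4; profit = ¥10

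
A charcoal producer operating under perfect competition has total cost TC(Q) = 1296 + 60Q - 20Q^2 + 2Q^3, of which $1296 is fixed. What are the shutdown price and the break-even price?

Shutdown price = $10; break-even price = $186

Shutdown price = min AVC. AVC = 60 - 20Q + 2Q^2, with vertex at Q = 5 and minimum $10.
ATC = 1296/Q + 60 - 20Q + 2Q^2. Setting dATC/dQ = −1296/Q^2 − 20 + 4Q = 0 gives Q = 9 (since 4·9^3 − 20·9^2 = 1296).
min ATC = 1296/9 + 60 − 20·9 + 2·9^2 = $186. That is the break-even price.
For $10 ≤ P < $186 the firm produces at a loss; below $10 it shuts down.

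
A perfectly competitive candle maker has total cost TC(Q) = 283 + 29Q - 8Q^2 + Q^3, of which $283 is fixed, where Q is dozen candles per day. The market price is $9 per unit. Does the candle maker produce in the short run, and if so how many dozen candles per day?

Strip out fixed cost: VC = 29Q - 8Q^2 + Q^3. Then AVC = 29 - 8Q + Q^2 and MC = 29 - 16Q + 3Q^2.
The AVC parabola has its vertex at Q = 8/2 = 4, where AVC = 29 - 8·4 + 4^2 = $13.
Since P = $9 < min AVC = $13, price fails to cover variable cost at any output.
Best response: produce nothing and absorb the $283 fixed cost.

Shut down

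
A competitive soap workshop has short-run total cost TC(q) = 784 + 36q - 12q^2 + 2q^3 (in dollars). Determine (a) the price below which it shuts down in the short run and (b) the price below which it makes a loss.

Shutdown price = min AVC. AVC = 36 - 12q + 2q^2, with vertex at q = 3 and minimum $18.
ATC = 784/q + 36 - 12q + 2q^2. Setting dATC/dq = −784/q^2 − 12 + 4q = 0 gives q = 7 (since 4·7^3 − 12·7^2 = 784).
min ATC = 784/7 + 36 − 12·7 + 2·7^2 = $162. That is the break-even price.
Between these two prices the firm operates at a loss; above $162 it earns a profit.

Shutdown price = $18; break-even price = $162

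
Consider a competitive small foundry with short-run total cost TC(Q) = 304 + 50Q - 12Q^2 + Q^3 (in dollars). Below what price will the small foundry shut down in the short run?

Short-run supply begins at min AVC. From VC = 50Q - 12Q^2 + Q^3, AVC = 50 - 12Q + Q^2.
At the minimum of AVC, MC = AVC. MC = 50 - 24Q + 3Q^2; setting MC = AVC gives 2Q^2 - 12Q = 0, so Q = 6. min AVC = 14.
For P < $14 the firm produces nothing.

$14 per unit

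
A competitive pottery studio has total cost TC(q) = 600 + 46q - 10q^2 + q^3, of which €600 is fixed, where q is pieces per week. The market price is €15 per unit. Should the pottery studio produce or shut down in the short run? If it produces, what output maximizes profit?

Strip out fixed cost: VC = 46q - 10q^2 + q^3. Then AVC = 46 - 10q + q^2 and MC = 46 - 20q + 3q^2.
AVC hits its minimum where MC = AVC, at q = 5, giving min AVC = 46 - 10·5 + 5^2 = €21.
P = €15 lies below min AVC = €21; no output level covers variable cost.
Best response: produce nothing and absorb the €600 fixed cost.

Shut down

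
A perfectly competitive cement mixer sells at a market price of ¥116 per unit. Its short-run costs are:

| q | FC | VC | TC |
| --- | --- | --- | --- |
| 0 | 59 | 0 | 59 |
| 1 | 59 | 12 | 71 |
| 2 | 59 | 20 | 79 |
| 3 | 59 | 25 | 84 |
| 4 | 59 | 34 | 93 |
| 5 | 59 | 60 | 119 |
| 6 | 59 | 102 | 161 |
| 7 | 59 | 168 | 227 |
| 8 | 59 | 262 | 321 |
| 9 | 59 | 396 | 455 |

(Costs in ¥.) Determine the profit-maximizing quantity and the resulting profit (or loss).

q = 8; profit = ¥607

Tabulate TR − TC: q=0: -59; q=1: 45; q=2: 153; q=3: 264; q=4: 371; q=5: 461; q=6: 535; q=7: 585; q=8: 607; q=9: 589.
Profit is maximized at q = 8. AVC there is 262/8 = ¥32.75 ≤ P, so producing beats shutting down (which would give -¥59).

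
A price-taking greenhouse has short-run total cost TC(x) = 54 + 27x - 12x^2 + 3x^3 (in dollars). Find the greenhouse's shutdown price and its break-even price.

Shutdown price = $15; break-even price = $36

AVC = 27 - 12x + 3x^2; minimized at x = 2, giving min AVC = $15. That is the shutdown price.
ATC = 54/x + 27 - 12x + 3x^2. Setting dATC/dx = −54/x^2 − 12 + 6x = 0 gives x = 3 (since 6·3^3 − 12·3^2 = 54).
min ATC = 54/3 + 27 − 12·3 + 3·3^2 = $36. That is the break-even price.
For $15 ≤ P < $36 the firm produces at a loss; below $15 it shuts down.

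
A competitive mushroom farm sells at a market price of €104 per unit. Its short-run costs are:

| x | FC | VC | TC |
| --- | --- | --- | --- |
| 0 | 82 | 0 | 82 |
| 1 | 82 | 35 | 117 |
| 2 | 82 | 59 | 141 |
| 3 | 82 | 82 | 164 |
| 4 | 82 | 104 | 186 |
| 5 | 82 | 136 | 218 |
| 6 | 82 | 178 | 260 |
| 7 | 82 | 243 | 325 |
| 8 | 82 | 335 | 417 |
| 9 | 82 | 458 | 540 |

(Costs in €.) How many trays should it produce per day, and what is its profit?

Tabulate TR − TC: x=0: -82; x=1: -13; x=2: 67; x=3: 148; x=4: 230; x=5: 302; x=6: 364; x=7: 403; x=8: 415; x=9: 396.
Profit is maximized at x = 8. AVC there is 335/8 = €41.88 ≤ P, so producing beats shutting down (which would give -€82).

x = 8; profit = €415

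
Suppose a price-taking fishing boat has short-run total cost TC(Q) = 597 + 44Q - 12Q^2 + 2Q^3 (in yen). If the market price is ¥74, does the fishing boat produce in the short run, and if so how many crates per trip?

Strip out fixed cost: VC = 44Q - 12Q^2 + 2Q^3. Then AVC = 44 - 12Q + 2Q^2 and MC = 44 - 24Q + 6Q^2.
AVC is minimized where dAVC/dQ = -12 + 4Q = 0, at Q = 3; min AVC = 44 - 12·3 + 2·3^2 = ¥26.
Since P = ¥74 ≥ min AVC = ¥26, price covers variable cost and the firm should produce.
Solving P = MC: -30 - 24Q + 6Q^2 = 0 ⇒ Q = -1 or 5. On the upward-sloping branch, Q* = 5.
Check: AVC at Q = 5 is ¥34 ≤ P, so revenue covers variable cost.
Profit = P·Q − TC = 74·5 − 767 = -¥397, a loss, but smaller than the ¥597 fixed cost the firm would lose by shutting down.

Produce at Q = 5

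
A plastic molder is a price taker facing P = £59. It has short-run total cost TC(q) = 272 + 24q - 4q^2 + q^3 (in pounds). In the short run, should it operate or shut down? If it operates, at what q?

Strip out fixed cost: VC = 24q - 4q^2 + q^3. Then AVC = 24 - 4q + q^2 and MC = 24 - 8q + 3q^2.
AVC is minimized where dAVC/dq = -4 + 2q = 0, at q = 2; min AVC = 24 - 4·2 + 2^2 = £20.
P = £59 exceeds min AVC = £20, so the firm stays open.
P = MC gives -35 - 8q + 3q^2 = 0, with roots -7/3 and 5. Take the larger (rising MC): q* = 5.
Check: AVC at q = 5 is £29 ≤ P, so revenue covers variable cost.
Profit = P·q − TC = 59·5 − 417 = -£122, a loss, but smaller than the £272 fixed cost the firm would lose by shutting down.

Produce at q = 5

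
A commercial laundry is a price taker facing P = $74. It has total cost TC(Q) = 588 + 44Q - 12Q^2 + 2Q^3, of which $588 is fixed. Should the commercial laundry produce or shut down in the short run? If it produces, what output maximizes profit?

Produce at Q = 5

From TC, MC = TC'(Q) = 44 - 24Q + 6Q^2 and AVC = VC/Q = 44 - 12Q + 2Q^2.
AVC is minimized where dAVC/dQ = -12 + 4Q = 0, at Q = 3; min AVC = 44 - 12·3 + 2·3^2 = $26.
Because $74 ≥ $26, revenue can cover variable cost; the firm operates.
Set P = MC: 74 = 44 - 24Q + 6Q^2 → -30 - 24Q + 6Q^2 = 0. The roots are Q = -1 and Q = 5; the profit-maximizing output is on the rising part of MC, so Q* = 5.
Check: AVC at Q = 5 is $34 ≤ P, so revenue covers variable cost.
Profit = P·Q − TC = 74·5 − 758 = -$388, a loss, but smaller than the $588 fixed cost the firm would lose by shutting down.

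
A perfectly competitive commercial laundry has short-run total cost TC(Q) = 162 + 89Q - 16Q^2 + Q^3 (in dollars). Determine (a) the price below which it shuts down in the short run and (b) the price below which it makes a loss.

Shutdown price = min AVC. AVC = 89 - 16Q + Q^2, with vertex at Q = 8 and minimum $25.
ATC = 162/Q + 89 - 16Q + Q^2. Setting dATC/dQ = −162/Q^2 − 16 + 2Q = 0 gives Q = 9 (since 2·9^3 − 16·9^2 = 162).
min ATC = 162/9 + 89 − 16·9 + 9^2 = $44. That is the break-even price.
For $25 ≤ P < $44 the firm produces at a loss; below $25 it shuts down.

Shutdown price = $25; break-even price = $44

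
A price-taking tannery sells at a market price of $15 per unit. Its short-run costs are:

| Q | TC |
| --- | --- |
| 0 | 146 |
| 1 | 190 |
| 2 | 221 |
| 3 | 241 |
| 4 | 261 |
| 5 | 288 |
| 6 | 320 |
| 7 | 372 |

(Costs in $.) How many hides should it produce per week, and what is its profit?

Q = 0 (shut down); profit = -$146

Profit at each row (π = 15Q − TC): Q=0: -146; Q=1: -175; Q=2: -191; Q=3: -196; Q=4: -201; Q=5: -213; Q=6: -230; Q=7: -267.
Profit is highest at Q = 0. Equivalently, the lowest AVC in the table is 142/5 ≈ $28.40 at Q = 5, and P = $15 falls below it — price never covers variable cost, so the firm shuts down and loses only its fixed cost.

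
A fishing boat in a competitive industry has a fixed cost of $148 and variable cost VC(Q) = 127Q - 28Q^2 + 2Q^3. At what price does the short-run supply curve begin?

The firm shuts down when price falls below the minimum of average variable cost. AVC = VC/Q = 127 - 28Q + 2Q^2.
At the minimum of AVC, MC = AVC. MC = 127 - 56Q + 6Q^2; setting MC = AVC gives 4Q^2 - 28Q = 0, so Q = 7. min AVC = 29.
For P < $29 the firm produces nothing.

$29 per unit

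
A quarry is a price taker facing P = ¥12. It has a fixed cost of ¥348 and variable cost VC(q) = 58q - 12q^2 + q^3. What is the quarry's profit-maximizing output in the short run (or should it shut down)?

Shut down

Variable cost is VC = 58q - 12q^2 + q^3, so AVC = VC/q = 58 - 12q + q^2 and MC = dTC/dq = 58 - 24q + 3q^2.
AVC is minimized where dAVC/dq = -12 + 2q = 0, at q = 6; min AVC = 58 - 12·6 + 6^2 = ¥22.
P = ¥12 lies below min AVC = ¥22; no output level covers variable cost.
Best response: produce nothing and absorb the ¥348 fixed cost.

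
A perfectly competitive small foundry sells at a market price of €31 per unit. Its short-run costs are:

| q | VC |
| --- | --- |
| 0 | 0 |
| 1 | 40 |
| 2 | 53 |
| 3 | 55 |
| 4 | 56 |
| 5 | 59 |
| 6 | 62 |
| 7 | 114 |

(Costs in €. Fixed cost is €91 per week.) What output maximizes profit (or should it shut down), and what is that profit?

Compute π = P·q − TC at each output: q=0: -91; q=1: -100; q=2: -82; q=3: -53; q=4: -23; q=5: 5; q=6: 33; q=7: 12.
Profit is maximized at q = 6. AVC there is 62/6 = €10.33 ≤ P, so producing beats shutting down (which would give -€91).

q = 6; profit = €33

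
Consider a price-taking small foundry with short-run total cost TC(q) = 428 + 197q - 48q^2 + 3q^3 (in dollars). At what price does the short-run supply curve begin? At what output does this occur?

$5 per unit, at q = 8

The firm shuts down when price falls below the minimum of average variable cost. AVC = VC/q = 197 - 48q + 3q^2.
At the minimum of AVC, MC = AVC. MC = 197 - 96q + 9q^2; setting MC = AVC gives 6q^2 - 48q = 0, so q = 8. min AVC = 5.
For P < $5 the firm produces nothing.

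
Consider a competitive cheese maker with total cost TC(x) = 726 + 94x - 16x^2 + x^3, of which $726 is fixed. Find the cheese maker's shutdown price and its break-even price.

Shutdown price = $30; break-even price = $105

AVC = 94 - 16x + x^2; minimized at x = 8, giving min AVC = $30. That is the shutdown price.
ATC = 726/x + 94 - 16x + x^2. Setting dATC/dx = −726/x^2 − 16 + 2x = 0 gives x = 11 (since 2·11^3 − 16·11^2 = 726).
min ATC = 726/11 + 94 − 16·11 + 11^2 = $105. That is the break-even price.
Between these two prices the firm operates at a loss; above $105 it earns a profit.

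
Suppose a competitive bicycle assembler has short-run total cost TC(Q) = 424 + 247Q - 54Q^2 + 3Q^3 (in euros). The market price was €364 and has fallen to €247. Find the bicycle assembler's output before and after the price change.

Output falls from 13 to 12

MC = 247 - 108Q + 9Q^2; the shutdown threshold is min AVC = €4 (at Q = 9).
At P = €364 ≥ min AVC, set P = MC on the rising branch: Q = 13.
At P = €247 ≥ min AVC, set P = MC: Q = 12. The firm stays open but cuts output.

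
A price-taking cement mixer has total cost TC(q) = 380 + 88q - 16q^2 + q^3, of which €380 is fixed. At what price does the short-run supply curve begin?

Short-run supply begins at min AVC. From VC = 88q - 16q^2 + q^3, AVC = 88 - 16q + q^2.
dAVC/dq = -16 + 2q = 0 gives q = 8. min AVC = 88 - 16·8 + 8^2 = 24.
The firm shuts down for any P below €24.

€24 per unit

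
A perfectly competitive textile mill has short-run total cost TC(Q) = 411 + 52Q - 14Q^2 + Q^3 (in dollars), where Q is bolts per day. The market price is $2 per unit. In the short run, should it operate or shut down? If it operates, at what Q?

Shut down

Strip out fixed cost: VC = 52Q - 14Q^2 + Q^3. Then AVC = 52 - 14Q + Q^2 and MC = 52 - 28Q + 3Q^2.
AVC hits its minimum where MC = AVC, at Q = 7, giving min AVC = 52 - 14·7 + 7^2 = $3.
Since P = $2 < min AVC = $3, price fails to cover variable cost at any output.
Best response: produce nothing and absorb the $411 fixed cost.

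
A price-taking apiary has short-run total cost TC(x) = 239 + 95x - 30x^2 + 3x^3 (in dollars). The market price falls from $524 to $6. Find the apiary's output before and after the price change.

MC = 95 - 60x + 9x^2; the shutdown threshold is min AVC = $20 (at x = 5).
At P = $524 ≥ min AVC, set P = MC on the rising branch: x = 11.
At P = $6 < min AVC = $20, price no longer covers variable cost at any output, so the firm shuts down: x = 0.

Output falls from 11 to 0 (the firm shuts down)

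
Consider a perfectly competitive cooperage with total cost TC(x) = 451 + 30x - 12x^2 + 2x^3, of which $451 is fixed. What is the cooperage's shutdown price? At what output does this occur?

The firm shuts down when price falls below the minimum of average variable cost. AVC = VC/x = 30 - 12x + 2x^2.
At the minimum of AVC, MC = AVC. MC = 30 - 24x + 6x^2; setting MC = AVC gives 4x^2 - 12x = 0, so x = 3. min AVC = 12.
For P < $12 the firm produces nothing.

$12 per unit, at x = 3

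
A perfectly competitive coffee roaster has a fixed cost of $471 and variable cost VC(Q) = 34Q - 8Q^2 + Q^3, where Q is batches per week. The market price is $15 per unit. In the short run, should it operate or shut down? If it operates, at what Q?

Shut down

Variable cost is VC = 34Q - 8Q^2 + Q^3, so AVC = VC/Q = 34 - 8Q + Q^2 and MC = dTC/dQ = 34 - 16Q + 3Q^2.
AVC is minimized where dAVC/dQ = -8 + 2Q = 0, at Q = 4; min AVC = 34 - 8·4 + 4^2 = $18.
With P < min AVC ($15 < $18), every unit sold adds to the loss.
The firm minimizes its loss by shutting down and losing only its fixed cost of $471.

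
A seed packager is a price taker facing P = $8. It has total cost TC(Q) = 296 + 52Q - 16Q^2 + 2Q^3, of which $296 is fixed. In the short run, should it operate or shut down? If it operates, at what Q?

Shut down

Strip out fixed cost: VC = 52Q - 16Q^2 + 2Q^3. Then AVC = 52 - 16Q + 2Q^2 and MC = 52 - 32Q + 6Q^2.
The AVC parabola has its vertex at Q = 16/4 = 4, where AVC = 52 - 16·4 + 2·4^2 = $20.
With P < min AVC ($8 < $20), every unit sold adds to the loss.
Shutting down limits the loss to fixed cost, $296.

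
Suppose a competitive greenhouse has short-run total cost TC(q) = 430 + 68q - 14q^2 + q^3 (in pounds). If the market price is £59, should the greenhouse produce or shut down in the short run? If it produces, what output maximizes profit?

Produce at q = 9

Strip out fixed cost: VC = 68q - 14q^2 + q^3. Then AVC = 68 - 14q + q^2 and MC = 68 - 28q + 3q^2.
The AVC parabola has its vertex at q = 14/2 = 7, where AVC = 68 - 14·7 + 7^2 = £19.
Because £59 ≥ £19, revenue can cover variable cost; the firm operates.
Solving P = MC: 9 - 28q + 3q^2 = 0 ⇒ q = 1/3 or 9. On the upward-sloping branch, q* = 9.
Check: AVC at q = 9 is £23 ≤ P, so revenue covers variable cost.
Profit = P·q − TC = 59·9 − 637 = -£106, a loss, but smaller than the £430 fixed cost the firm would lose by shutting down.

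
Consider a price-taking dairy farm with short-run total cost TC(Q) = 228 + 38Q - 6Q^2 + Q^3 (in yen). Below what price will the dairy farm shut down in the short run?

The shutdown price is the minimum of AVC. VC = 38Q - 6Q^2 + Q^3, so AVC = 38 - 6Q + Q^2.
dAVC/dQ = -6 + 2Q = 0 gives Q = 3. min AVC = 38 - 6·3 + 3^2 = 29.
The firm shuts down for any P below ¥29.

¥29 per unit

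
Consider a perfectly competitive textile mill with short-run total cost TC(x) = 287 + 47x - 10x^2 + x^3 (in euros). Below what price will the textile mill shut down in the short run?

The firm shuts down when price falls below the minimum of average variable cost. AVC = VC/x = 47 - 10x + x^2.
At the minimum of AVC, MC = AVC. MC = 47 - 20x + 3x^2; setting MC = AVC gives 2x^2 - 10x = 0, so x = 5. min AVC = 22.
So the shutdown price is €22.

€22 per unit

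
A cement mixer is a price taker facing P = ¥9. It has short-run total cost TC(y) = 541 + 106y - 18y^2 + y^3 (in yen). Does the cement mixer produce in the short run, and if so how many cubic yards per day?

From TC, MC = TC'(y) = 106 - 36y + 3y^2 and AVC = VC/y = 106 - 18y + y^2.
The AVC parabola has its vertex at y = 18/2 = 9, where AVC = 106 - 18·9 + 9^2 = ¥25.
With P < min AVC (¥9 < ¥25), every unit sold adds to the loss.
The firm minimizes its loss by shutting down and losing only its fixed cost of ¥541.

Shut down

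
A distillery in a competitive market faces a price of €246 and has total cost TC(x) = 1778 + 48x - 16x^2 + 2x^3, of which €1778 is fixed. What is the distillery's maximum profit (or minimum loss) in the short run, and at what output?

AVC = 48 - 16x + 2x^2; min AVC = €16 at x = 4. Since P = €246 ≥ min AVC, the firm produces.
MC = 48 - 32x + 6x^2. Setting P = MC and taking the root on the rising branch gives x* = 9.
TR = 246·9 = 2214. TC = 1778 + 594 = 2372. Profit = 2214 − 2372 = -€158.
Shutting down would mean losing the fixed cost of €1778, so operating at a loss of €158 is better by €1620.

Profit = -€158 at x = 9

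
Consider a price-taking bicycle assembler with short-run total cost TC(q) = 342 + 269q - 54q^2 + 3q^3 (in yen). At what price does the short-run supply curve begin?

¥26 per unit

The shutdown price is the minimum of AVC. VC = 269q - 54q^2 + 3q^3, so AVC = 269 - 54q + 3q^2.
At the minimum of AVC, MC = AVC. MC = 269 - 108q + 9q^2; setting MC = AVC gives 6q^2 - 54q = 0, so q = 9. min AVC = 26.
The firm shuts down for any P below ¥26.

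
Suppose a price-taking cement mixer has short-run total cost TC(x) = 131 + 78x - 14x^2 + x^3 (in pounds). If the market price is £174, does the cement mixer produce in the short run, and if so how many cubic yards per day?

Strip out fixed cost: VC = 78x - 14x^2 + x^3. Then AVC = 78 - 14x + x^2 and MC = 78 - 28x + 3x^2.
AVC hits its minimum where MC = AVC, at x = 7, giving min AVC = 78 - 14·7 + 7^2 = £29.
Because £174 ≥ £29, revenue can cover variable cost; the firm operates.
P = MC gives -96 - 28x + 3x^2 = 0, with roots -8/3 and 12. Take the larger (rising MC): x* = 12.
Check: AVC at x = 12 is £54 ≤ P, so revenue covers variable cost.
Profit = P·x − TC = 174·12 − 779 = £1309.

Produce at x = 12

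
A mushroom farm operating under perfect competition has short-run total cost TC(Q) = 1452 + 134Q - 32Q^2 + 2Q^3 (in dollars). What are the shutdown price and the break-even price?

Shutdown price = min AVC. AVC = 134 - 32Q + 2Q^2, with vertex at Q = 8 and minimum $6.
ATC = 1452/Q + 134 - 32Q + 2Q^2. Setting dATC/dQ = −1452/Q^2 − 32 + 4Q = 0 gives Q = 11 (since 4·11^3 − 32·11^2 = 1452).
min ATC = 1452/11 + 134 − 32·11 + 2·11^2 = $156. That is the break-even price.
Between these two prices the firm operates at a loss; above $156 it earns a profit.

Shutdown price = $6; break-even price = $156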